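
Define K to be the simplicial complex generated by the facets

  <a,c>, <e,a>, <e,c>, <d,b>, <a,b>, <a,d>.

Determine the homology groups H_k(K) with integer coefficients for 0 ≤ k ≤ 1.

H_0 ≅ Z,  H_1 ≅ Z^2.

K has 5 vertices, 6 edges.
rank ∂_0 = 0, rank ∂_1 = 4 ⇒ b_0 = 5 − 0 − 4 = 1; all invariant factors of ∂_1 are 1 so no torsion. So H_0 ≅ Z.
rank ∂_1 = 4, rank ∂_2 = 0 ⇒ b_1 = 6 − 4 − 0 = 2. So H_1 ≅ Z^2.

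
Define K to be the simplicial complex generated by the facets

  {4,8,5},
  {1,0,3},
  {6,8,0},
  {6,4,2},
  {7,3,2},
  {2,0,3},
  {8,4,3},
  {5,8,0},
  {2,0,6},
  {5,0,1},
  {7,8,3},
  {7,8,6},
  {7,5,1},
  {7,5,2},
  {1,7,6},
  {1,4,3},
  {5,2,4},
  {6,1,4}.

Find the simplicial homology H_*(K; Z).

K has 9 vertices, 27 edges, 18 triangles.
rank ∂_0 = 0, rank ∂_1 = 8 ⇒ b_0 = 9 − 0 − 8 = 1; all invariant factors of ∂_1 are 1 so no torsion. So H_0 = Z.
rank ∂_1 = 8, rank ∂_2 = 17 ⇒ b_1 = 27 − 8 − 17 = 2; all invariant factors of ∂_2 are 1 so no torsion. So H_1 = Z^2.
rank ∂_2 = 17, rank ∂_3 = 0 ⇒ b_2 = 18 − 17 − 0 = 1. So H_2 = Z.

H_0 = Z,  H_1 = Z^2,  H_2 = Z.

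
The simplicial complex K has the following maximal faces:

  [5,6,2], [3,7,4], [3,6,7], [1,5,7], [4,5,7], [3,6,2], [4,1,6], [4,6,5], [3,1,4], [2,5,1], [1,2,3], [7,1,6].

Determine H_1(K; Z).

Order the vertices as 1 < 2 < 3 < 4 < 5 < 6 < 7. Listing each simplex with vertices in this order, K has dimension 2 with simplices:

  0-simplices (7): [1], [2], [3], [4], [5], [6], [7]
  1-simplices (18): [1,2], [1,3], [1,4], [1,5], [1,6], [1,7], [2,3], [2,5], [2,6], [3,4], [3,6], [3,7], [4,5], [4,6], [4,7], [5,6], [5,7], [6,7]
  2-simplices (12): [1,2,3], [1,2,5], [1,3,4], [1,4,6], [1,5,7], [1,6,7], [2,3,6], [2,5,6], [3,4,7], [3,6,7], [4,5,6], [4,5,7]

Hence C_0 ≅ Z^7, C_1 ≅ Z^18, C_2 ≅ Z^12.

∂_1: C_1 → C_0 is given by ∂[p,q] = [q] − [p].
This gives a 7×18 integer matrix of rank 6; reducing to Smith normal form yields diagonal entries (1,1,1,1,1,1).

∂_2: C_2 → C_1 maps a triangle to the signed sum of its edges. For instance
  ∂[1,3,4] = [3,4] − [1,4] + [1,3],
  ∂[3,6,7] = [6,7] − [3,7] + [3,6].
The resulting 18×12 matrix has rank 12, and its Smith normal form has invariant factors (1,1,1,1,1,1,1,1,1,1,1,2).

From H_k ≅ ker(∂_k) / im(∂_{k+1}) we obtain:

  H_1: rank ker ∂_1 − rank ∂_2 = (18 − 6) − 12 = 0, and ∂_2 has invariant factor 2 > 1, so H_1 ≅ Z/2.

(K is a triangulation of the real projective plane RP^2.)

H_1 = Z/2.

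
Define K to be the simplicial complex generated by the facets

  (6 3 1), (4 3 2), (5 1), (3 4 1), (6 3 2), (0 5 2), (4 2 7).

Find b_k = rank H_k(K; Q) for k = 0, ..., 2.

Fix the vertex order 0 < 1 < 2 < 3 < 4 < 5 < 6 < 7 and write every simplex with vertices in increasing order. Then dim K = 2 and the simplices of K are:

  0-simplices (8): [0], [1], [2], [3], [4], [5], [6], [7]
  1-simplices (14): [0,2], [0,5], [1,3], [1,4], [1,5], [1,6], [2,3], [2,4], [2,5], [2,6], [2,7], [3,4], [3,6], [4,7]
  2-simplices (6): [0,2,5], [1,3,4], [1,3,6], [2,3,4], [2,3,6], [2,4,7]

Hence C_0 ≅ Z^8, C_1 ≅ Z^14, C_2 ≅ Z^6.

∂_1: C_1 → C_0 is given by ∂[p,q] = [q] − [p]. For instance
  ∂[2,3] = [3] − [2].
As a 8×14 matrix over Z this has rank 7, with invariant factors (1,1,1,1,1,1,1).

Boundary ∂_2: C_2 → C_1 acts by ∂[p,q,r] = [q,r] − [p,r] + [p,q]. For instance
  ∂[1,3,4] = [3,4] − [1,4] + [1,3],
  ∂[2,3,6] = [3,6] − [2,6] + [2,3].
This gives a 14×6 integer matrix of rank 6; reducing to Smith normal form yields diagonal entries (1,1,1,1,1,1).

Reading off H_k = ker ∂_k / im ∂_{k+1}:

  H_0: rank C_0 − rank ∂_1 = 8 − 7 = 1, and the invariant factors of ∂_1 are all 1, so H_0 ≅ Z.
  H_1: rank ker ∂_1 − rank ∂_2 = (14 − 7) − 6 = 1, and the invariant factors of ∂_2 are all 1, so H_1 ≅ Z.
  H_2: rank ker ∂_2 − rank ∂_3 = (6 − 6) − 0 = 0, and there is no ∂_3, so H_2 ≅ 0.

As a check, the Euler characteristic is 8 − 14 + 6 = 0, which agrees with 1 − 1 + 0 = 0.

Hence the Betti numbers are b_0 = 1, b_1 = 1, b_2 = 0.

b_0 = 1, b_1 = 1, b_2 = 0.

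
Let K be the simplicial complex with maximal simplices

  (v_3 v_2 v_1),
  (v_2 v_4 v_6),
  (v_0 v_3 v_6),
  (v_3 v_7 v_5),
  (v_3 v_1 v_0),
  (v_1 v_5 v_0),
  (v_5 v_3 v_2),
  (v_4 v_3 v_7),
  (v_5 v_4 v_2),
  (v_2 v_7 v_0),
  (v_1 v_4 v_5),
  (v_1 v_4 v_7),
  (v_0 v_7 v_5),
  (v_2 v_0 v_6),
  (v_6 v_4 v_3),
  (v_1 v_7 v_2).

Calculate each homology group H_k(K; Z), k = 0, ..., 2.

Fix the vertex order v_0 < v_1 < v_2 < v_3 < v_4 < v_5 < v_6 < v_7 and write every simplex with vertices in increasing order. Then dim K = 2 and the simplices of K are:

  0-simplices (8): [v_0], [v_1], [v_2], [v_3], [v_4], [v_5], [v_6], [v_7]
  1-simplices (24): (24 of them)
  2-simplices (16): (16 of them)

Hence C_0 ≅ Z^8, C_1 ≅ Z^24, C_2 ≅ Z^16.

Boundary ∂_1: C_1 → C_0 sends each edge [p,q] (with p < q) to q − p. For instance
  ∂[v_2,v_6] = [v_6] − [v_2].
The resulting 8×24 matrix has rank 7, and its Smith normal form has invariant factors (1,1,1,1,1,1,1).

∂_2: C_2 → C_1 acts by ∂[p,q,r] = [q,r] − [p,r] + [p,q]. For instance
  ∂[v_3,v_4,v_7] = [v_4,v_7] − [v_3,v_7] + [v_3,v_4],
  ∂[v_3,v_4,v_6] = [v_4,v_6] − [v_3,v_6] + [v_3,v_4].
As a 24×16 matrix over Z this has rank 15, with invariant factors (1,1,1,1,1,1,1,1,1,1,1,1,1,1,1).

Reading off H_k = ker ∂_k / im ∂_{k+1}:

  H_0: rank C_0 − rank ∂_1 = 8 − 7 = 1, and the invariant factors of ∂_1 are all 1, so H_0 = Z.
  H_1: rank ker ∂_1 − rank ∂_2 = (24 − 7) − 15 = 2, and the invariant factors of ∂_2 are all 1, so H_1 = Z^2.
  H_2: rank ker ∂_2 − rank ∂_3 = (16 − 15) − 0 = 1, and there is no ∂_3, so H_2 = Z.

H_0 = Z,  H_1 = Z^2,  H_2 = Z.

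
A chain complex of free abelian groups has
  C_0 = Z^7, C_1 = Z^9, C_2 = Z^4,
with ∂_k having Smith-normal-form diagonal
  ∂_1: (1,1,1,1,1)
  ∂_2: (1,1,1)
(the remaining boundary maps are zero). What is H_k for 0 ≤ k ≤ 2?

H_0: b_0 = 7 − 0 − 5 = 2; torsion from ∂_1 factors > 1: none. So H_0 = Z^2.
H_1: b_1 = 9 − 5 − 3 = 1; torsion from ∂_2 factors > 1: none. So H_1 = Z.
H_2: b_2 = 4 − 3 − 0 = 1; torsion from ∂_3 factors > 1: none. So H_2 = Z.

H_0 = Z^2,  H_1 = Z,  H_2 = Z.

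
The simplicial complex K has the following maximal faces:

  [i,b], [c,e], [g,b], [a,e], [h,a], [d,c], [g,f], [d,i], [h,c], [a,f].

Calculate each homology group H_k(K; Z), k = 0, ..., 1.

Take the total order a < b < c < d < e < f < g < h < i on the vertex set. Then K (dimension 1) consists of the simplices:

  0-simplices (9): a, b, c, d, e, f, g, h, i
  1-simplices (10): ae, af, ah, bg, bi, cd, ce, ch, di, fg

Hence C_0 ≅ Z^9, C_1 ≅ Z^10.

The boundary map ∂_1: C_1 → C_0 sends each edge [p,q] (with p < q) to q − p.
This gives a 9×10 integer matrix of rank 8; reducing to Smith normal form yields diagonal entries (1,1,1,1,1,1,1,1).

Computing H_k = (kernel of ∂_k) / (image of ∂_{k+1}):

  H_0: rank C_0 − rank ∂_1 = 9 − 8 = 1, and the invariant factors of ∂_1 are all 1, so H_0 = Z.
  H_1: rank ker ∂_1 − rank ∂_2 = (10 − 8) − 0 = 2, and there is no ∂_2, so H_1 = Z^2.

As a check, the Euler characteristic is 9 − 10 = -1, which agrees with 1 − 2 = -1.

H_0 = Z,  H_1 = Z^2.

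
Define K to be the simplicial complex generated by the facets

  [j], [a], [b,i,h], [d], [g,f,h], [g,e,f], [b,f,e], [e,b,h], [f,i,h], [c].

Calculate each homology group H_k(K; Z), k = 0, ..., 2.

We work with the vertex ordering a < b < c < d < e < f < g < h < i < j. The simplices of K, each written with vertices in increasing order, are:

  0-simplices (10): a, b, c, d, e, f, g, h, i, j
  1-simplices (12): be, bf, bh, bi, ef, eg, eh, fg, fh, fi, gh, hi
  2-simplices (6): bef, beh, bhi, efg, fgh, fhi

giving chain groups C_0 ≅ Z^10, C_1 ≅ Z^12, C_2 ≅ Z^6.

Boundary ∂_1: C_1 → C_0 sends each edge [p,q] (with p < q) to q − p.
This gives a 10×12 integer matrix of rank 5; reducing to Smith normal form yields diagonal entries (1,1,1,1,1).

Boundary ∂_2: C_2 → C_1 maps a triangle to the signed sum of its edges. For instance
  ∂bhi = hi − bi + bh,
  ∂bef = ef − bf + be.
As a 12×6 matrix over Z this has rank 6, with invariant factors (1,1,1,1,1,1).

From H_k ≅ ker(∂_k) / im(∂_{k+1}) we obtain:

  H_0: rank C_0 − rank ∂_1 = 10 − 5 = 5, and the invariant factors of ∂_1 are all 1, so H_0 = Z^5.
  H_1: rank ker ∂_1 − rank ∂_2 = (12 − 5) − 6 = 1, and the invariant factors of ∂_2 are all 1, so H_1 = Z.
  H_2: rank ker ∂_2 − rank ∂_3 = (6 − 6) − 0 = 0, and there is no ∂_3, so H_2 = 0.

H_0 ≅ Z^5,  H_1 ≅ Z,  H_2 = 0.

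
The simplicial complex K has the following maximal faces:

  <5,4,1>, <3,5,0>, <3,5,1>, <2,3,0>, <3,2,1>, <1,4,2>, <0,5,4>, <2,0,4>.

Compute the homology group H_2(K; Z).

Take the total order 0 < 1 < 2 < 3 < 4 < 5 on the vertex set. Then K (dimension 2) consists of the simplices:

  0-simplices (6): [0], [1], [2], [3], [4], [5]
  1-simplices (12): [0,2], [0,3], [0,4], [0,5], [1,2], [1,3], [1,4], [1,5], [2,3], [2,4], [3,5], [4,5]
  2-simplices (8): [0,2,3], [0,2,4], [0,3,5], [0,4,5], [1,2,3], [1,2,4], [1,3,5], [1,4,5]

Hence C_0 ≅ Z^6, C_1 ≅ Z^12, C_2 ≅ Z^8.

∂_1: C_1 → C_0 is given by ∂[p,q] = [q] − [p]. For instance
  ∂[1,5] = [5] − [1].
This gives a 6×12 integer matrix of rank 5; reducing to Smith normal form yields diagonal entries (1,1,1,1,1).

The boundary map ∂_2: C_2 → C_1 acts by ∂[p,q,r] = [q,r] − [p,r] + [p,q]. For instance
  ∂[0,2,4] = [2,4] − [0,4] + [0,2],
  ∂[1,4,5] = [4,5] − [1,5] + [1,4].
The 12×8 boundary matrix has rank 7 and Smith normal form diag(1,1,1,1,1,1,1).

Reading off H_k = ker ∂_k / im ∂_{k+1}:

  H_2: rank ker ∂_2 − rank ∂_3 = (8 − 7) − 0 = 1, and there is no ∂_3, so H_2 ≅ Z.

(K is a triangulation of the 2-sphere S^2.)

H_2 = Z.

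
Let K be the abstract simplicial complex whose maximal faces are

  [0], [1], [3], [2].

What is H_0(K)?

H_0 = Z^4.

Fix the vertex order 0 < 1 < 2 < 3 and write every simplex with vertices in increasing order. Then dim K = 0 and the simplices of K are:

  0-simplices (4): [0], [1], [2], [3]

giving chain groups C_0 ≅ Z^4.

Computing H_k = (kernel of ∂_k) / (image of ∂_{k+1}):

  H_0: rank C_0 − rank ∂_1 = 4 − 0 = 4, and there is no ∂_1, so H_0 = Z^4.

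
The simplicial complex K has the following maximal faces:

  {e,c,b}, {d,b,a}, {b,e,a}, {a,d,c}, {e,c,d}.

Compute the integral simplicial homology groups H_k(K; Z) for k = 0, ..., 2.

K has 5 vertices, 10 edges, 5 triangles.
rank ∂_0 = 0, rank ∂_1 = 4 ⇒ b_0 = 5 − 0 − 4 = 1; all invariant factors of ∂_1 are 1 so no torsion. So H_0 ≅ Z.
rank ∂_1 = 4, rank ∂_2 = 5 ⇒ b_1 = 10 − 4 − 5 = 1; all invariant factors of ∂_2 are 1 so no torsion. So H_1 ≅ Z.
rank ∂_2 = 5, rank ∂_3 = 0 ⇒ b_2 = 5 − 5 − 0 = 0. So H_2 ≅ 0.

H_0 ≅ Z,  H_1 ≅ Z,  H_2 = 0.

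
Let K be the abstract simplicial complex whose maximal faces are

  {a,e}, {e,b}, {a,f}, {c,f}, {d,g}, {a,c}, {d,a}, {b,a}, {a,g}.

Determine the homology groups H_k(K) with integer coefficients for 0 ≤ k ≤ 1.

H_0 ≅ Z,  H_1 ≅ Z^3.

Fix the vertex order a < b < c < d < e < f < g and write every simplex with vertices in increasing order. Then dim K = 1 and the simplices of K are:

  0-simplices (7): a, b, c, d, e, f, g
  1-simplices (9): ab, ac, ad, ae, af, ag, be, cf, dg

giving chain groups C_0 ≅ Z^7, C_1 ≅ Z^9.

∂_1: C_1 → C_0 sends each edge [p,q] (with p < q) to q − p.
The 7×9 boundary matrix has rank 6 and Smith normal form diag(1,1,1,1,1,1).

From H_k ≅ ker(∂_k) / im(∂_{k+1}) we obtain:

  H_0: rank C_0 − rank ∂_1 = 7 − 6 = 1, and the invariant factors of ∂_1 are all 1, so H_0 ≅ Z.
  H_1: rank ker ∂_1 − rank ∂_2 = (9 − 6) − 0 = 3, and there is no ∂_2, so H_1 ≅ Z^3.

(K is a triangulation of a wedge of 3 circles.)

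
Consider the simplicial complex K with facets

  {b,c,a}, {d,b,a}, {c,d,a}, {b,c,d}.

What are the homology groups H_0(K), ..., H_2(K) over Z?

Fix the vertex order a < b < c < d and write every simplex with vertices in increasing order. Then dim K = 2 and the simplices of K are:

  0-simplices (4): a, b, c, d
  1-simplices (6): ab, ac, ad, bc, bd, cd
  2-simplices (4): abc, abd, acd, bcd

Hence C_0 ≅ Z^4, C_1 ≅ Z^6, C_2 ≅ Z^4.

∂_1: C_1 → C_0 maps an edge to its endpoints' difference, ∂[p,q] = q − p. For instance
  ∂bc = c − b.
As a 4×6 matrix over Z this has rank 3, with invariant factors (1,1,1).

∂_2: C_2 → C_1 maps a triangle to the signed sum of its edges. For instance
  ∂abd = bd − ad + ab,
  ∂acd = cd − ad + ac.
The resulting 6×4 matrix has rank 3, and its Smith normal form has invariant factors (1,1,1).

Now H_k = ker ∂_k / im ∂_{k+1}, so:

  H_0: rank C_0 − rank ∂_1 = 4 − 3 = 1, and the invariant factors of ∂_1 are all 1, so H_0 = Z.
  H_1: rank ker ∂_1 − rank ∂_2 = (6 − 3) − 3 = 0, and the invariant factors of ∂_2 are all 1, so H_1 = 0.
  H_2: rank ker ∂_2 − rank ∂_3 = (4 − 3) − 0 = 1, and there is no ∂_3, so H_2 = Z.

As a check, the Euler characteristic is 4 − 6 + 4 = 2, which agrees with 1 − 0 + 1 = 2.

H_0 ≅ Z,  H_1 = 0,  H_2 ≅ Z.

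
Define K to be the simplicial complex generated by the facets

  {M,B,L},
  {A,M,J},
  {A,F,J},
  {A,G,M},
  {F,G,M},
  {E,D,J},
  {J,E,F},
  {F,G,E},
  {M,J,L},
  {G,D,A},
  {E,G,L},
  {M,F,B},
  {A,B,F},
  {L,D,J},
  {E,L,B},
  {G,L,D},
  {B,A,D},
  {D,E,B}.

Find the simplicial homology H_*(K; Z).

H_0 = Z,  H_1 = Z ⊕ Z_2,  H_2 = 0.

Fix the vertex order A < B < D < E < F < G < J < L < M and write every simplex with vertices in increasing order. Then dim K = 2 and the simplices of K are:

  0-simplices (9): A, B, D, E, F, G, J, L, M
  1-simplices (27): AB, AD, AF, AG, AJ, AM, BD, BE, BF, BL, BM, DE, DG, DJ, DL, EF, EG, EJ, EL, FG, FJ, FM, GL, GM, JL, JM, LM
  2-simplices (18): ABD, ABF, ADG, AFJ, AGM, AJM, BDE, BEL, BFM, BLM, DEJ, DGL, DJL, EFG, EFJ, EGL, FGM, JLM

so the chain groups are C_0 ≅ Z^9, C_1 ≅ Z^27, C_2 ≅ Z^18.

The boundary map ∂_1: C_1 → C_0 maps an edge to its endpoints' difference, ∂[p,q] = q − p.
This gives a 9×27 integer matrix of rank 8; reducing to Smith normal form yields diagonal entries (1,1,1,1,1,1,1,1).

The boundary map ∂_2: C_2 → C_1 maps a triangle to the signed sum of its edges. For instance
  ∂ABF = BF − AF + AB,
  ∂BEL = EL − BL + BE.
The resulting 27×18 matrix has rank 18, and its Smith normal form has invariant factors (1,1,1,1,1,1,1,1,1,1,1,1,1,1,1,1,1,2).

Reading off H_k = ker ∂_k / im ∂_{k+1}:

  H_0: rank C_0 − rank ∂_1 = 9 − 8 = 1, and the invariant factors of ∂_1 are all 1, so H_0 = Z.
  H_1: rank ker ∂_1 − rank ∂_2 = (27 − 8) − 18 = 1, and ∂_2 has invariant factor 2 > 1, so H_1 = Z ⊕ Z_2.
  H_2: rank ker ∂_2 − rank ∂_3 = (18 − 18) − 0 = 0, and there is no ∂_3, so H_2 = 0.

As a check, the Euler characteristic is 9 − 27 + 18 = 0, which agrees with 1 − 1 + 0 = 0.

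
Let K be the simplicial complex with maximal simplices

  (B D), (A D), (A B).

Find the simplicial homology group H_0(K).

H_0 ≅ Z.

Fix the vertex order A < B < D and write every simplex with vertices in increasing order. Then dim K = 1 and the simplices of K are:

  0-simplices (3): A, B, D
  1-simplices (3): AB, AD, BD

Hence C_0 ≅ Z^3, C_1 ≅ Z^3.

Boundary ∂_1: C_1 → C_0 sends each edge [p,q] (with p < q) to q − p. For instance
  ∂BD = D − B.
The resulting 3×3 matrix has rank 2, and its Smith normal form has invariant factors (1,1).

Reading off H_k = ker ∂_k / im ∂_{k+1}:

  H_0: rank C_0 − rank ∂_1 = 3 − 2 = 1, and the invariant factors of ∂_1 are all 1, so H_0 = Z.

(K is a triangulation of the circle S^1.)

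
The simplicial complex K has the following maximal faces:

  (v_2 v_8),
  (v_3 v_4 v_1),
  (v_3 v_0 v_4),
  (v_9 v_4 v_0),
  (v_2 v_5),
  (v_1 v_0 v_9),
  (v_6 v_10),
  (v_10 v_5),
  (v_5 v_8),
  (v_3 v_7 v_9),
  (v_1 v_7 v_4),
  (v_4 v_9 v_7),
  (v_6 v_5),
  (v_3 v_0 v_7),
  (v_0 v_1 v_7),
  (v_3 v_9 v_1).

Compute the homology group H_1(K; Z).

H_1 = Z^2 ⊕ Z/2.

Order the vertices as v_0 < v_1 < v_2 < v_3 < v_4 < v_5 < v_6 < v_7 < v_8 < v_9 < v_10. Listing each simplex with vertices in this order, K has dimension 2 with simplices:

  0-simplices (11): [v_0], [v_1], [v_2], [v_3], [v_4], [v_5], [v_6], [v_7], [v_8], [v_9], [v_10]
  1-simplices (21): (21 of them)
  2-simplices (10): [v_0,v_1,v_7], [v_0,v_1,v_9], [v_0,v_3,v_4], [v_0,v_3,v_7], [v_0,v_4,v_9], [v_1,v_3,v_4], [v_1,v_3,v_9], [v_1,v_4,v_7], [v_3,v_7,v_9], [v_4,v_7,v_9]

so the chain groups are C_0 ≅ Z^11, C_1 ≅ Z^21, C_2 ≅ Z^10.

The boundary map ∂_1: C_1 → C_0 maps an edge to its endpoints' difference, ∂[p,q] = q − p. For instance
  ∂[v_1,v_4] = [v_4] − [v_1].
The 11×21 boundary matrix has rank 9 and Smith normal form diag(1,1,1,1,1,1,1,1,1).

∂_2: C_2 → C_1 maps a triangle to the signed sum of its edges. For instance
  ∂[v_0,v_4,v_9] = [v_4,v_9] − [v_0,v_9] + [v_0,v_4],
  ∂[v_0,v_1,v_9] = [v_1,v_9] − [v_0,v_9] + [v_0,v_1].
This gives a 21×10 integer matrix of rank 10; reducing to Smith normal form yields diagonal entries (1,1,1,1,1,1,1,1,1,2).

Reading off H_k = ker ∂_k / im ∂_{k+1}:

  H_1: rank ker ∂_1 − rank ∂_2 = (21 − 9) − 10 = 2, and ∂_2 has invariant factor 2 > 1, so H_1 = Z^2 ⊕ Z/2.

(K is a triangulation of the disjoint union of a wedge of 2 circles and the real projective plane RP^2.)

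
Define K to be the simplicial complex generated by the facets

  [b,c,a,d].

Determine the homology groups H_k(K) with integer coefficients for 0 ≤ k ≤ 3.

H_0 = Z,  H_1 = 0,  H_2 = 0,  H_3 = 0.

Fix the vertex order a < b < c < d and write every simplex with vertices in increasing order. Then dim K = 3 and the simplices of K are:

  0-simplices (4): a, b, c, d
  1-simplices (6): ab, ac, ad, bc, bd, cd
  2-simplices (4): abc, abd, acd, bcd
  3-simplices (1): abcd

so the chain groups are C_0 ≅ Z^4, C_1 ≅ Z^6, C_2 ≅ Z^4, C_3 ≅ Z^1.

The boundary map ∂_1: C_1 → C_0 maps an edge to its endpoints' difference, ∂[p,q] = q − p.
As a 4×6 matrix over Z this has rank 3, with invariant factors (1,1,1).

Boundary ∂_2: C_2 → C_1 maps a triangle to the signed sum of its edges. For instance
  ∂acd = cd − ad + ac,
  ∂bcd = cd − bd + bc.
The resulting 6×4 matrix has rank 3, and its Smith normal form has invariant factors (1,1,1).

Boundary ∂_3: C_3 → C_2 sends each 3-simplex σ to the alternating sum Σ_i (−1)^i (σ with its i-th vertex removed). For instance
  ∂abcd = bcd − acd + abd − abc.
This gives a 4×1 integer matrix of rank 1; reducing to Smith normal form yields diagonal entries (1).

Computing H_k = (kernel of ∂_k) / (image of ∂_{k+1}):

  H_0: rank C_0 − rank ∂_1 = 4 − 3 = 1, and the invariant factors of ∂_1 are all 1, so H_0 = Z.
  H_1: rank ker ∂_1 − rank ∂_2 = (6 − 3) − 3 = 0, and the invariant factors of ∂_2 are all 1, so H_1 = 0.
  H_2: rank ker ∂_2 − rank ∂_3 = (4 − 3) − 1 = 0, and the invariant factors of ∂_3 are all 1, so H_2 = 0.
  H_3: rank ker ∂_3 − rank ∂_4 = (1 − 1) − 0 = 0, and there is no ∂_4, so H_3 = 0.

As a check, the Euler characteristic is 4 − 6 + 4 − 1 = 1, which agrees with 1 − 0 + 0 − 0 = 1.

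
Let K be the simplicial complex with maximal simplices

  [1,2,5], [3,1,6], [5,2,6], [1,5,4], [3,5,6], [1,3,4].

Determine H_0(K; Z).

K has 6 vertices, 12 edges, 6 triangles.
rank ∂_0 = 0, rank ∂_1 = 5 ⇒ b_0 = 6 − 0 − 5 = 1; all invariant factors of ∂_1 are 1 so no torsion. So H_0 ≅ Z.

H_0 ≅ Z.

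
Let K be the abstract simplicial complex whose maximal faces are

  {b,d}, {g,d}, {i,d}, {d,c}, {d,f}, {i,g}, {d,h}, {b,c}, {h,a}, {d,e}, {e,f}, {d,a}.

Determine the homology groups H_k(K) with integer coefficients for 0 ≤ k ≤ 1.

Fix the vertex order a < b < c < d < e < f < g < h < i and write every simplex with vertices in increasing order. Then dim K = 1 and the simplices of K are:

  0-simplices (9): a, b, c, d, e, f, g, h, i
  1-simplices (12): ad, ah, bc, bd, cd, de, df, dg, dh, di, ef, gi

giving chain groups C_0 ≅ Z^9, C_1 ≅ Z^12.

The boundary map ∂_1: C_1 → C_0 sends each edge [p,q] (with p < q) to q − p. For instance
  ∂bd = d − b.
As a 9×12 matrix over Z this has rank 8, with invariant factors (1,1,1,1,1,1,1,1).

From H_k ≅ ker(∂_k) / im(∂_{k+1}) we obtain:

  H_0: rank C_0 − rank ∂_1 = 9 − 8 = 1, and the invariant factors of ∂_1 are all 1, so H_0 ≅ Z.
  H_1: rank ker ∂_1 − rank ∂_2 = (12 − 8) − 0 = 4, and there is no ∂_2, so H_1 ≅ Z^4.

As a check, the Euler characteristic is 9 − 12 = -3, which agrees with 1 − 4 = -3.
(K is a triangulation of a wedge of 4 circles.)

H_0 ≅ Z,  H_1 ≅ Z^4.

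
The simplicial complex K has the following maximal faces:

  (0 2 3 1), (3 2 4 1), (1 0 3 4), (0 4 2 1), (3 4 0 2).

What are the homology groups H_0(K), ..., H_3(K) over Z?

H_0 = Z,  H_1 = 0,  H_2 = 0,  H_3 = Z.

Fix the vertex order 0 < 1 < 2 < 3 < 4 and write every simplex with vertices in increasing order. Then dim K = 3 and the simplices of K are:

  0-simplices (5): [0], [1], [2], [3], [4]
  1-simplices (10): [0,1], [0,2], [0,3], [0,4], [1,2], [1,3], [1,4], [2,3], [2,4], [3,4]
  2-simplices (10): [0,1,2], [0,1,3], [0,1,4], [0,2,3], [0,2,4], [0,3,4], [1,2,3], [1,2,4], [1,3,4], [2,3,4]
  3-simplices (5): [0,1,2,3], [0,1,2,4], [0,1,3,4], [0,2,3,4], [1,2,3,4]

giving chain groups C_0 ≅ Z^5, C_1 ≅ Z^10, C_2 ≅ Z^10, C_3 ≅ Z^5.

The boundary map ∂_1: C_1 → C_0 sends each edge [p,q] (with p < q) to q − p.
The resulting 5×10 matrix has rank 4, and its Smith normal form has invariant factors (1,1,1,1).

∂_2: C_2 → C_1 sends each 2-simplex [p,q,r] to [q,r] − [p,r] + [p,q]. For instance
  ∂[0,1,4] = [1,4] − [0,4] + [0,1],
  ∂[0,1,3] = [1,3] − [0,3] + [0,1].
The 10×10 boundary matrix has rank 6 and Smith normal form diag(1,1,1,1,1,1).

Boundary ∂_3: C_3 → C_2 sends each 3-simplex σ to the alternating sum Σ_i (−1)^i (σ with its i-th vertex removed). For instance
  ∂[0,1,2,3] = [1,2,3] − [0,2,3] + [0,1,3] − [0,1,2],
  ∂[0,1,3,4] = [1,3,4] − [0,3,4] + [0,1,4] − [0,1,3].
As a 10×5 matrix over Z this has rank 4, with invariant factors (1,1,1,1).

Now H_k = ker ∂_k / im ∂_{k+1}, so:

  H_0: rank C_0 − rank ∂_1 = 5 − 4 = 1, and the invariant factors of ∂_1 are all 1, so H_0 ≅ Z.
  H_1: rank ker ∂_1 − rank ∂_2 = (10 − 4) − 6 = 0, and the invariant factors of ∂_2 are all 1, so H_1 ≅ 0.
  H_2: rank ker ∂_2 − rank ∂_3 = (10 − 6) − 4 = 0, and the invariant factors of ∂_3 are all 1, so H_2 ≅ 0.
  H_3: rank ker ∂_3 − rank ∂_4 = (5 − 4) − 0 = 1, and there is no ∂_4, so H_3 ≅ Z.

(K is a triangulation of the 3-sphere S^3.)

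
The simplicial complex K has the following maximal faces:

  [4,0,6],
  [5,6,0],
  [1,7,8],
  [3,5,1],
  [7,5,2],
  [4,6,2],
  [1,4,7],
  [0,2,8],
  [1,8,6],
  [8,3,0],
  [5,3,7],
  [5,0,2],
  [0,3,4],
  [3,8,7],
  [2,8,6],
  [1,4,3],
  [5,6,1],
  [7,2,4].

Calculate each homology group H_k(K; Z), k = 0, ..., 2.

H_0 = Z,  H_1 = Z ⊕ Z/2,  H_2 = 0.

Take the total order 0 < 1 < 2 < 3 < 4 < 5 < 6 < 7 < 8 on the vertex set. Then K (dimension 2) consists of the simplices:

  0-simplices (9): [0], [1], [2], [3], [4], [5], [6], [7], [8]
  1-simplices (27): (27 of them)
  2-simplices (18): [0,2,5], [0,2,8], [0,3,4], [0,3,8], [0,4,6], [0,5,6], [1,3,4], [1,3,5], [1,4,7], [1,5,6], [1,6,8], [1,7,8], [2,4,6], [2,4,7], [2,5,7], [2,6,8], [3,5,7], [3,7,8]

giving chain groups C_0 ≅ Z^9, C_1 ≅ Z^27, C_2 ≅ Z^18.

The boundary map ∂_1: C_1 → C_0 sends each edge [p,q] (with p < q) to q − p.
The resulting 9×27 matrix has rank 8, and its Smith normal form has invariant factors (1,1,1,1,1,1,1,1).

∂_2: C_2 → C_1 acts by ∂[p,q,r] = [q,r] − [p,r] + [p,q]. For instance
  ∂[1,3,5] = [3,5] − [1,5] + [1,3],
  ∂[0,3,8] = [3,8] − [0,8] + [0,3].
This gives a 27×18 integer matrix of rank 18; reducing to Smith normal form yields diagonal entries (1,1,1,1,1,1,1,1,1,1,1,1,1,1,1,1,1,2).

From H_k ≅ ker(∂_k) / im(∂_{k+1}) we obtain:

  H_0: rank C_0 − rank ∂_1 = 9 − 8 = 1, and the invariant factors of ∂_1 are all 1, so H_0 ≅ Z.
  H_1: rank ker ∂_1 − rank ∂_2 = (27 − 8) − 18 = 1, and ∂_2 has invariant factor 2 > 1, so H_1 ≅ Z ⊕ Z/2.
  H_2: rank ker ∂_2 − rank ∂_3 = (18 − 18) − 0 = 0, and there is no ∂_3, so H_2 ≅ 0.

(K is a triangulation of the Klein bottle.)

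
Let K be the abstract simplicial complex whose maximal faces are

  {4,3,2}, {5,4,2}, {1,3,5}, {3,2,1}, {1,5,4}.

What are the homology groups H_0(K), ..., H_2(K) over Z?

We work with the vertex ordering 1 < 2 < 3 < 4 < 5. The simplices of K, each written with vertices in increasing order, are:

  0-simplices (5): [1], [2], [3], [4], [5]
  1-simplices (10): [1,2], [1,3], [1,4], [1,5], [2,3], [2,4], [2,5], [3,4], [3,5], [4,5]
  2-simplices (5): [1,2,3], [1,3,5], [1,4,5], [2,3,4], [2,4,5]

giving chain groups C_0 ≅ Z^5, C_1 ≅ Z^10, C_2 ≅ Z^5.

∂_1: C_1 → C_0 is given by ∂[p,q] = [q] − [p]. For instance
  ∂[1,4] = [4] − [1].
The resulting 5×10 matrix has rank 4, and its Smith normal form has invariant factors (1,1,1,1).

The boundary map ∂_2: C_2 → C_1 acts by ∂[p,q,r] = [q,r] − [p,r] + [p,q]. For instance
  ∂[2,4,5] = [4,5] − [2,5] + [2,4],
  ∂[1,4,5] = [4,5] − [1,5] + [1,4].
The resulting 10×5 matrix has rank 5, and its Smith normal form has invariant factors (1,1,1,1,1).

From H_k ≅ ker(∂_k) / im(∂_{k+1}) we obtain:

  H_0: rank C_0 − rank ∂_1 = 5 − 4 = 1, and the invariant factors of ∂_1 are all 1, so H_0 ≅ Z.
  H_1: rank ker ∂_1 − rank ∂_2 = (10 − 4) − 5 = 1, and the invariant factors of ∂_2 are all 1, so H_1 ≅ Z.
  H_2: rank ker ∂_2 − rank ∂_3 = (5 − 5) − 0 = 0, and there is no ∂_3, so H_2 ≅ 0.

H_0 ≅ Z,  H_1 ≅ Z,  H_2 = 0.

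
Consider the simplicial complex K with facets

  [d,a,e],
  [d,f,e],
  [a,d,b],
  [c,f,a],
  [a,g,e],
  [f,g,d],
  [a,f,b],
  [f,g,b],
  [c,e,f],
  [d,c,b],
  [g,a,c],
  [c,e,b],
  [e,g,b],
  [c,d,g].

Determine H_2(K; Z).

H_2 = Z.

We work with the vertex ordering a < b < c < d < e < f < g. The simplices of K, each written with vertices in increasing order, are:

  0-simplices (7): a, b, c, d, e, f, g
  1-simplices (21): ab, ac, ad, ae, af, ag, bc, bd, be, bf, bg, cd, ce, cf, cg, de, df, dg, ef, eg, fg
  2-simplices (14): abd, abf, acf, acg, ade, aeg, bcd, bce, beg, bfg, cdg, cef, def, dfg

giving chain groups C_0 ≅ Z^7, C_1 ≅ Z^21, C_2 ≅ Z^14.

The boundary map ∂_1: C_1 → C_0 sends each edge [p,q] (with p < q) to q − p.
This gives a 7×21 integer matrix of rank 6; reducing to Smith normal form yields diagonal entries (1,1,1,1,1,1).

∂_2: C_2 → C_1 sends each 2-simplex [p,q,r] to [q,r] − [p,r] + [p,q]. For instance
  ∂beg = eg − bg + be,
  ∂acf = cf − af + ac.
As a 21×14 matrix over Z this has rank 13, with invariant factors (1,1,1,1,1,1,1,1,1,1,1,1,1).

Computing H_k = (kernel of ∂_k) / (image of ∂_{k+1}):

  H_2: rank ker ∂_2 − rank ∂_3 = (14 − 13) − 0 = 1, and there is no ∂_3, so H_2 ≅ Z.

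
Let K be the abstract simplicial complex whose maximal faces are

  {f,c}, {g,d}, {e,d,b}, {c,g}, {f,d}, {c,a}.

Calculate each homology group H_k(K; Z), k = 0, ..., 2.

H_0 = Z,  H_1 = Z,  H_2 = 0.

We work with the vertex ordering a < b < c < d < e < f < g. The simplices of K, each written with vertices in increasing order, are:

  0-simplices (7): a, b, c, d, e, f, g
  1-simplices (8): ac, bd, be, cf, cg, de, df, dg
  2-simplices (1): bde

Hence C_0 ≅ Z^7, C_1 ≅ Z^8, C_2 ≅ Z^1.

The boundary map ∂_1: C_1 → C_0 maps an edge to its endpoints' difference, ∂[p,q] = q − p. For instance
  ∂ac = c − a.
This gives a 7×8 integer matrix of rank 6; reducing to Smith normal form yields diagonal entries (1,1,1,1,1,1).

Boundary ∂_2: C_2 → C_1 acts by ∂[p,q,r] = [q,r] − [p,r] + [p,q]. For instance
  ∂bde = de − be + bd.
As a 8×1 matrix over Z this has rank 1, with invariant factors (1).

Reading off H_k = ker ∂_k / im ∂_{k+1}:

  H_0: rank C_0 − rank ∂_1 = 7 − 6 = 1, and the invariant factors of ∂_1 are all 1, so H_0 = Z.
  H_1: rank ker ∂_1 − rank ∂_2 = (8 − 6) − 1 = 1, and the invariant factors of ∂_2 are all 1, so H_1 = Z.
  H_2: rank ker ∂_2 − rank ∂_3 = (1 − 1) − 0 = 0, and there is no ∂_3, so H_2 = 0.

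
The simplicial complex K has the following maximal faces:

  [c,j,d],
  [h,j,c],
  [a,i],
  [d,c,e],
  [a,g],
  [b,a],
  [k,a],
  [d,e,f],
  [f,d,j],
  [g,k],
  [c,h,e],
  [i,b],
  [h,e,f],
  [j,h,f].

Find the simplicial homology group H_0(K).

Fix the vertex order a < b < c < d < e < f < g < h < i < j < k and write every simplex with vertices in increasing order. Then dim K = 2 and the simplices of K are:

  0-simplices (11): a, b, c, d, e, f, g, h, i, j, k
  1-simplices (18): ab, ag, ai, ak, bi, cd, ce, ch, cj, de, df, dj, ef, eh, fh, fj, gk, hj
  2-simplices (8): cde, cdj, ceh, chj, def, dfj, efh, fhj

so the chain groups are C_0 ≅ Z^11, C_1 ≅ Z^18, C_2 ≅ Z^8.

Boundary ∂_1: C_1 → C_0 sends each edge [p,q] (with p < q) to q − p. For instance
  ∂fh = h − f.
The resulting 11×18 matrix has rank 9, and its Smith normal form has invariant factors (1,1,1,1,1,1,1,1,1).

∂_2: C_2 → C_1 maps a triangle to the signed sum of its edges. For instance
  ∂cdj = dj − cj + cd,
  ∂dfj = fj − dj + df.
As a 18×8 matrix over Z this has rank 7, with invariant factors (1,1,1,1,1,1,1).

From H_k ≅ ker(∂_k) / im(∂_{k+1}) we obtain:

  H_0: rank C_0 − rank ∂_1 = 11 − 9 = 2, and the invariant factors of ∂_1 are all 1, so H_0 = Z^2.

(K is a triangulation of the disjoint union of the 2-sphere S^2 and a wedge of 2 circles.)

H_0 = Z^2.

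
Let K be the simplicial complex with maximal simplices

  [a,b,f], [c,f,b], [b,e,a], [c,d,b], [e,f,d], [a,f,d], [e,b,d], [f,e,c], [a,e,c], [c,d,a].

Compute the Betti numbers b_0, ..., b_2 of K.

b_0 = 1, b_1 = 0, b_2 = 0.

Order the vertices as a < b < c < d < e < f. Listing each simplex with vertices in this order, K has dimension 2 with simplices:

  0-simplices (6): a, b, c, d, e, f
  1-simplices (15): ab, ac, ad, ae, af, bc, bd, be, bf, cd, ce, cf, de, df, ef
  2-simplices (10): abe, abf, acd, ace, adf, bcd, bcf, bde, cef, def

so the chain groups are C_0 ≅ Z^6, C_1 ≅ Z^15, C_2 ≅ Z^10.

The boundary map ∂_1: C_1 → C_0 sends each edge [p,q] (with p < q) to q − p.
As a 6×15 matrix over Z this has rank 5, with invariant factors (1,1,1,1,1).

The boundary map ∂_2: C_2 → C_1 acts by ∂[p,q,r] = [q,r] − [p,r] + [p,q]. For instance
  ∂cef = ef − cf + ce,
  ∂bcf = cf − bf + bc.
This gives a 15×10 integer matrix of rank 10; reducing to Smith normal form yields diagonal entries (1,1,1,1,1,1,1,1,1,2).

Reading off H_k = ker ∂_k / im ∂_{k+1}:

  H_0: rank C_0 − rank ∂_1 = 6 − 5 = 1, and the invariant factors of ∂_1 are all 1, so H_0 = Z.
  H_1: rank ker ∂_1 − rank ∂_2 = (15 − 5) − 10 = 0, and ∂_2 has invariant factor 2 > 1, so H_1 = Z_2.
  H_2: rank ker ∂_2 − rank ∂_3 = (10 − 10) − 0 = 0, and there is no ∂_3, so H_2 = 0.

As a check, the Euler characteristic is 6 − 15 + 10 = 1, which agrees with 1 − 0 + 0 = 1.

Hence the Betti numbers are b_0 = 1, b_1 = 0, b_2 = 0.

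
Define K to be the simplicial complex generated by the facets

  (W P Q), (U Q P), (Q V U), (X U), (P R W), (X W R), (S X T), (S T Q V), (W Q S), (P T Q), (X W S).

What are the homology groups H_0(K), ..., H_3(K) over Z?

H_0 ≅ Z,  H_1 ≅ Z,  H_2 = 0,  H_3 = 0.

Take the total order P < Q < R < S < T < U < V < W < X on the vertex set. Then K (dimension 3) consists of the simplices:

  0-simplices (9): P, Q, R, S, T, U, V, W, X
  1-simplices (21): PQ, PR, PT, PU, PW, QS, QT, QU, QV, QW, RW, RX, ST, SV, SW, SX, TV, TX, UV, UX, WX
  2-simplices (13): PQT, PQU, PQW, PRW, QST, QSV, QSW, QTV, QUV, RWX, STV, STX, SWX
  3-simplices (1): QSTV

giving chain groups C_0 ≅ Z^9, C_1 ≅ Z^21, C_2 ≅ Z^13, C_3 ≅ Z^1.

The boundary map ∂_1: C_1 → C_0 maps an edge to its endpoints' difference, ∂[p,q] = q − p.
The 9×21 boundary matrix has rank 8 and Smith normal form diag(1,1,1,1,1,1,1,1).

Boundary ∂_2: C_2 → C_1 sends each 2-simplex [p,q,r] to [q,r] − [p,r] + [p,q]. For instance
  ∂RWX = WX − RX + RW,
  ∂QUV = UV − QV + QU.
The 21×13 boundary matrix has rank 12 and Smith normal form diag(1,1,1,1,1,1,1,1,1,1,1,1).

∂_3: C_3 → C_2 sends each 3-simplex σ to the alternating sum Σ_i (−1)^i (σ with its i-th vertex removed). For instance
  ∂QSTV = STV − QTV + QSV − QST.
As a 13×1 matrix over Z this has rank 1, with invariant factors (1).

From H_k ≅ ker(∂_k) / im(∂_{k+1}) we obtain:

  H_0: rank C_0 − rank ∂_1 = 9 − 8 = 1, and the invariant factors of ∂_1 are all 1, so H_0 = Z.
  H_1: rank ker ∂_1 − rank ∂_2 = (21 − 8) − 12 = 1, and the invariant factors of ∂_2 are all 1, so H_1 = Z.
  H_2: rank ker ∂_2 − rank ∂_3 = (13 − 12) − 1 = 0, and the invariant factors of ∂_3 are all 1, so H_2 = 0.
  H_3: rank ker ∂_3 − rank ∂_4 = (1 − 1) − 0 = 0, and there is no ∂_4, so H_3 = 0.

As a check, the Euler characteristic is 9 − 21 + 13 − 1 = 0, which agrees with 1 − 1 + 0 − 0 = 0.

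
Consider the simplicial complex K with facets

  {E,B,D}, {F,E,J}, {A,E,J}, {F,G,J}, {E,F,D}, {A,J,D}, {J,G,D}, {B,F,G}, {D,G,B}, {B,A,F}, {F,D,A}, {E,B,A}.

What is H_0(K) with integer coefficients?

Fix the vertex order A < B < D < E < F < G < J and write every simplex with vertices in increasing order. Then dim K = 2 and the simplices of K are:

  0-simplices (7): A, B, D, E, F, G, J
  1-simplices (18): AB, AD, AE, AF, AJ, BD, BE, BF, BG, DE, DF, DG, DJ, EF, EJ, FG, FJ, GJ
  2-simplices (12): ABE, ABF, ADF, ADJ, AEJ, BDE, BDG, BFG, DEF, DGJ, EFJ, FGJ

Hence C_0 ≅ Z^7, C_1 ≅ Z^18, C_2 ≅ Z^12.

The boundary map ∂_1: C_1 → C_0 sends each edge [p,q] (with p < q) to q − p. For instance
  ∂GJ = J − G.
The 7×18 boundary matrix has rank 6 and Smith normal form diag(1,1,1,1,1,1).

Boundary ∂_2: C_2 → C_1 maps a triangle to the signed sum of its edges. For instance
  ∂ABE = BE − AE + AB,
  ∂ADJ = DJ − AJ + AD.
As a 18×12 matrix over Z this has rank 12, with invariant factors (1,1,1,1,1,1,1,1,1,1,1,2).

From H_k ≅ ker(∂_k) / im(∂_{k+1}) we obtain:

  H_0: rank C_0 − rank ∂_1 = 7 − 6 = 1, and the invariant factors of ∂_1 are all 1, so H_0 = Z.

H_0 ≅ Z.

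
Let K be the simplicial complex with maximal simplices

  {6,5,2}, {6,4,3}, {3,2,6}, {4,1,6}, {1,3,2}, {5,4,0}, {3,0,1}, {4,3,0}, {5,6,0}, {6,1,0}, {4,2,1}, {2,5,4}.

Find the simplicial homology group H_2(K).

H_2 ≅ 0.

Fix the vertex order 0 < 1 < 2 < 3 < 4 < 5 < 6 and write every simplex with vertices in increasing order. Then dim K = 2 and the simplices of K are:

  0-simplices (7): [0], [1], [2], [3], [4], [5], [6]
  1-simplices (18): [0,1], [0,3], [0,4], [0,5], [0,6], [1,2], [1,3], [1,4], [1,6], [2,3], [2,4], [2,5], [2,6], [3,4], [3,6], [4,5], [4,6], [5,6]
  2-simplices (12): [0,1,3], [0,1,6], [0,3,4], [0,4,5], [0,5,6], [1,2,3], [1,2,4], [1,4,6], [2,3,6], [2,4,5], [2,5,6], [3,4,6]

giving chain groups C_0 ≅ Z^7, C_1 ≅ Z^18, C_2 ≅ Z^12.

∂_1: C_1 → C_0 sends each edge [p,q] (with p < q) to q − p. For instance
  ∂[0,6] = [6] − [0].
The resulting 7×18 matrix has rank 6, and its Smith normal form has invariant factors (1,1,1,1,1,1).

The boundary map ∂_2: C_2 → C_1 sends each 2-simplex [p,q,r] to [q,r] − [p,r] + [p,q]. For instance
  ∂[1,4,6] = [4,6] − [1,6] + [1,4],
  ∂[0,4,5] = [4,5] − [0,5] + [0,4].
The 18×12 boundary matrix has rank 12 and Smith normal form diag(1,1,1,1,1,1,1,1,1,1,1,2).

Reading off H_k = ker ∂_k / im ∂_{k+1}:

  H_2: rank ker ∂_2 − rank ∂_3 = (12 − 12) − 0 = 0, and there is no ∂_3, so H_2 ≅ 0.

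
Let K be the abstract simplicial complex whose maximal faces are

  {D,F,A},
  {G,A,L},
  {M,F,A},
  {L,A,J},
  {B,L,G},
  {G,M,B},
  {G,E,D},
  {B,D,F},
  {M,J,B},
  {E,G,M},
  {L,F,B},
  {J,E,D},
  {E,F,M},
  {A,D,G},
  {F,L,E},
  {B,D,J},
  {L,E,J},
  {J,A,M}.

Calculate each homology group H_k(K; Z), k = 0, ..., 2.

K has 9 vertices, 27 edges, 18 triangles.
rank ∂_0 = 0, rank ∂_1 = 8 ⇒ b_0 = 9 − 0 − 8 = 1; all invariant factors of ∂_1 are 1 so no torsion. So H_0 = Z.
rank ∂_1 = 8, rank ∂_2 = 17 ⇒ b_1 = 27 − 8 − 17 = 2; all invariant factors of ∂_2 are 1 so no torsion. So H_1 = Z^2.
rank ∂_2 = 17, rank ∂_3 = 0 ⇒ b_2 = 18 − 17 − 0 = 1. So H_2 = Z.

H_0 ≅ Z,  H_1 ≅ Z^2,  H_2 ≅ Z.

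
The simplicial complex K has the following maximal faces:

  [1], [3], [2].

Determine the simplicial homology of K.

Take the total order 1 < 2 < 3 on the vertex set. Then K (dimension 0) consists of the simplices:

  0-simplices (3): [1], [2], [3]

Hence C_0 ≅ Z^3.

From H_k ≅ ker(∂_k) / im(∂_{k+1}) we obtain:

  H_0: rank C_0 − rank ∂_1 = 3 − 0 = 3, and there is no ∂_1, so H_0 = Z^3.

H_0 ≅ Z^3.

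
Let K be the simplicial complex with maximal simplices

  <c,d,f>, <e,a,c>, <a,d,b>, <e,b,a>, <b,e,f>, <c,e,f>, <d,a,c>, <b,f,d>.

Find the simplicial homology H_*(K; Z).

We work with the vertex ordering a < b < c < d < e < f. The simplices of K, each written with vertices in increasing order, are:

  0-simplices (6): a, b, c, d, e, f
  1-simplices (12): ab, ac, ad, ae, bd, be, bf, cd, ce, cf, df, ef
  2-simplices (8): abd, abe, acd, ace, bdf, bef, cdf, cef

giving chain groups C_0 ≅ Z^6, C_1 ≅ Z^12, C_2 ≅ Z^8.

The boundary map ∂_1: C_1 → C_0 maps an edge to its endpoints' difference, ∂[p,q] = q − p. For instance
  ∂be = e − b.
This gives a 6×12 integer matrix of rank 5; reducing to Smith normal form yields diagonal entries (1,1,1,1,1).

The boundary map ∂_2: C_2 → C_1 sends each 2-simplex [p,q,r] to [q,r] − [p,r] + [p,q]. For instance
  ∂abe = be − ae + ab,
  ∂bef = ef − bf + be.
The resulting 12×8 matrix has rank 7, and its Smith normal form has invariant factors (1,1,1,1,1,1,1).

Computing H_k = (kernel of ∂_k) / (image of ∂_{k+1}):

  H_0: rank C_0 − rank ∂_1 = 6 − 5 = 1, and the invariant factors of ∂_1 are all 1, so H_0 ≅ Z.
  H_1: rank ker ∂_1 − rank ∂_2 = (12 − 5) − 7 = 0, and the invariant factors of ∂_2 are all 1, so H_1 ≅ 0.
  H_2: rank ker ∂_2 − rank ∂_3 = (8 − 7) − 0 = 1, and there is no ∂_3, so H_2 ≅ Z.

H_0 = Z,  H_1 = 0,  H_2 = Z.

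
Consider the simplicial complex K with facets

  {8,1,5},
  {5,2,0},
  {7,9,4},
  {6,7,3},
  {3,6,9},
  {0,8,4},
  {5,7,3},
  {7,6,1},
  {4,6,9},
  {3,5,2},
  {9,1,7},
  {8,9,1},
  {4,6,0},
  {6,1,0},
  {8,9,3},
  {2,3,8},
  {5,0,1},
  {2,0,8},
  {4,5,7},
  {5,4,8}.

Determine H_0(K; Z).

Order the vertices as 0 < 1 < 2 < 3 < 4 < 5 < 6 < 7 < 8 < 9. Listing each simplex with vertices in this order, K has dimension 2 with simplices:

  0-simplices (10): [0], [1], [2], [3], [4], [5], [6], [7], [8], [9]
  1-simplices (30): (30 of them)
  2-simplices (20): (20 of them)

so the chain groups are C_0 ≅ Z^10, C_1 ≅ Z^30, C_2 ≅ Z^20.

Boundary ∂_1: C_1 → C_0 is given by ∂[p,q] = [q] − [p]. For instance
  ∂[4,9] = [9] − [4].
This gives a 10×30 integer matrix of rank 9; reducing to Smith normal form yields diagonal entries (1,1,1,1,1,1,1,1,1).

The boundary map ∂_2: C_2 → C_1 sends each 2-simplex [p,q,r] to [q,r] − [p,r] + [p,q]. For instance
  ∂[0,1,6] = [1,6] − [0,6] + [0,1],
  ∂[0,1,5] = [1,5] − [0,5] + [0,1].
The resulting 30×20 matrix has rank 20, and its Smith normal form has invariant factors (1,1,1,1,1,1,1,1,1,1,1,1,1,1,1,1,1,1,1,2).

Reading off H_k = ker ∂_k / im ∂_{k+1}:

  H_0: rank C_0 − rank ∂_1 = 10 − 9 = 1, and the invariant factors of ∂_1 are all 1, so H_0 = Z.

H_0 = Z.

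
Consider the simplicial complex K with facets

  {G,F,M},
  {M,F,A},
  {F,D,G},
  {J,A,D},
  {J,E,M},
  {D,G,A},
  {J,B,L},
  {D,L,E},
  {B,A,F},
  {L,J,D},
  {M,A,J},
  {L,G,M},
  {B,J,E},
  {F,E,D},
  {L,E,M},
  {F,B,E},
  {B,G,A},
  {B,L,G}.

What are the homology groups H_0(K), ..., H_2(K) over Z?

Order the vertices as A < B < D < E < F < G < J < L < M. Listing each simplex with vertices in this order, K has dimension 2 with simplices:

  0-simplices (9): A, B, D, E, F, G, J, L, M
  1-simplices (27): AB, AD, AF, AG, AJ, AM, BE, BF, BG, BJ, BL, DE, DF, DG, DJ, DL, EF, EJ, EL, EM, FG, FM, GL, GM, JL, JM, LM
  2-simplices (18): ABF, ABG, ADG, ADJ, AFM, AJM, BEF, BEJ, BGL, BJL, DEF, DEL, DFG, DJL, EJM, ELM, FGM, GLM

giving chain groups C_0 ≅ Z^9, C_1 ≅ Z^27, C_2 ≅ Z^18.

∂_1: C_1 → C_0 is given by ∂[p,q] = [q] − [p]. For instance
  ∂AD = D − A.
As a 9×27 matrix over Z this has rank 8, with invariant factors (1,1,1,1,1,1,1,1).

∂_2: C_2 → C_1 sends each 2-simplex [p,q,r] to [q,r] − [p,r] + [p,q]. For instance
  ∂DEL = EL − DL + DE,
  ∂ABF = BF − AF + AB.
The resulting 27×18 matrix has rank 18, and its Smith normal form has invariant factors (1,1,1,1,1,1,1,1,1,1,1,1,1,1,1,1,1,2).

Now H_k = ker ∂_k / im ∂_{k+1}, so:

  H_0: rank C_0 − rank ∂_1 = 9 − 8 = 1, and the invariant factors of ∂_1 are all 1, so H_0 = Z.
  H_1: rank ker ∂_1 − rank ∂_2 = (27 − 8) − 18 = 1, and ∂_2 has invariant factor 2 > 1, so H_1 = Z ⊕ Z/2.
  H_2: rank ker ∂_2 − rank ∂_3 = (18 − 18) − 0 = 0, and there is no ∂_3, so H_2 = 0.

H_0 = Z,  H_1 = Z ⊕ Z/2,  H_2 = 0.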